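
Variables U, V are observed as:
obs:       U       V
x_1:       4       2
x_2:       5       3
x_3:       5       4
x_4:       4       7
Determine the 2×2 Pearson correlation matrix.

Step 1 — column means:
  mean(U) = (4 + 5 + 5 + 4) / 4 = 18/4 = 4.5
  mean(V) = (2 + 3 + 4 + 7) / 4 = 16/4 = 4

Step 2 — sample variances and covariances s[i,j] = (1/(n-1)) · Σ_k (x_{k,i} - mean_i) · (x_{k,j} - mean_j), with n-1 = 3:
  s[U,U] = ((-0.5)·(-0.5) + (0.5)·(0.5) + (0.5)·(0.5) + (-0.5)·(-0.5)) / 3 = 1/3 = 0.3333
  s[U,V] = ((-0.5)·(-2) + (0.5)·(-1) + (0.5)·(0) + (-0.5)·(3)) / 3 = -1/3 = -0.3333
  s[V,V] = ((-2)·(-2) + (-1)·(-1) + (0)·(0) + (3)·(3)) / 3 = 14/3 = 4.6667
  Sample standard deviations s_i = √(s[i,i]):
  s(U) = √(0.3333) = 0.5774
  s(V) = √(4.6667) = 2.1602

Step 3 — r_{ij} = s_{ij} / (s_i · s_j):
  r[U,U] = 1 (diagonal).
  r[U,V] = -0.3333 / (0.5774 · 2.1602) = -0.3333 / 1.2472 = -0.2673
  r[V,V] = 1 (diagonal).

R is symmetric with unit diagonal. Assembling:

R = [[1, -0.2673],
 [-0.2673, 1]]


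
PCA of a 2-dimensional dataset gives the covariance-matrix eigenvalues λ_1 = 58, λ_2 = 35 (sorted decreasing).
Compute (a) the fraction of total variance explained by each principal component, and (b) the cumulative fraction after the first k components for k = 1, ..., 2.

Step 1 — total variance = trace(Sigma) = Σ λ_i = 58 + 35 = 93.

Step 2 — fraction explained by component i = λ_i / Σ λ:
  PC1: 58/93 = 0.6237
  PC2: 35/93 = 0.3763

Step 3 — cumulative fraction after k components = (λ_1 + ... + λ_k) / Σ λ:
  k = 1: 58/93 = 0.6237
  k = 2: (58 + 35)/93 = 93/93 = 1

Summary (fraction, with percent):

explained: PC1 0.6237 (62.37%), PC2 0.3763 (37.63%);  cumulative: 0.6237, 1


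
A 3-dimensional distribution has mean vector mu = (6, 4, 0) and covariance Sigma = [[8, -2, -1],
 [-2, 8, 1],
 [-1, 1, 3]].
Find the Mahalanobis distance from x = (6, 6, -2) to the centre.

Step 1 — centre the observation: (x - mu) = (0, 2, -2).

Step 2 — invert Sigma (cofactor / det for 3×3, or solve directly):
  Sigma^{-1} = [[0.1369, 0.0298, 0.0357],
 [0.0298, 0.1369, -0.0357],
 [0.0357, -0.0357, 0.3571]].

Step 3 — form the quadratic (x - mu)^T · Sigma^{-1} · (x - mu):
  Sigma^{-1} · (x - mu) = (-0.0119, 0.3452, -0.7857).
  (x - mu)^T · [Sigma^{-1} · (x - mu)] = (0)·(-0.0119) + (2)·(0.3452) + (-2)·(-0.7857) = 2.2619.

Step 4 — take square root: d = √(2.2619) ≈ 1.504.

d(x, mu) = √(2.2619) ≈ 1.504


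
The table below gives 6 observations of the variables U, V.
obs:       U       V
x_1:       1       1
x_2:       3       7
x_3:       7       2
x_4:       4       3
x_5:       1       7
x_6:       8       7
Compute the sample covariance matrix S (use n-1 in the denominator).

Step 1 — column means:
  mean(U) = (1 + 3 + 7 + 4 + 1 + 8) / 6 = 24/6 = 4
  mean(V) = (1 + 7 + 2 + 3 + 7 + 7) / 6 = 27/6 = 4.5

Step 2 — sample covariance S[i,j] = (1/(n-1)) · Σ_k (x_{k,i} - mean_i) · (x_{k,j} - mean_j), with n-1 = 5.
  S[U,U] = ((-3)·(-3) + (-1)·(-1) + (3)·(3) + (0)·(0) + (-3)·(-3) + (4)·(4)) / 5 = 44/5 = 8.8
  S[U,V] = ((-3)·(-3.5) + (-1)·(2.5) + (3)·(-2.5) + (0)·(-1.5) + (-3)·(2.5) + (4)·(2.5)) / 5 = 3/5 = 0.6
  S[V,V] = ((-3.5)·(-3.5) + (2.5)·(2.5) + (-2.5)·(-2.5) + (-1.5)·(-1.5) + (2.5)·(2.5) + (2.5)·(2.5)) / 5 = 39.5/5 = 7.9

S is symmetric (S[j,i] = S[i,j]). Assembling:

S = [[8.8, 0.6],
 [0.6, 7.9]]


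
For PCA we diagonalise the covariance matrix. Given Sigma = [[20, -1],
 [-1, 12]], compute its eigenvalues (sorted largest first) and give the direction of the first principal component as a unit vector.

Step 1 — characteristic polynomial of 2×2 Sigma:
  det(Sigma - λI) = λ² - trace · λ + det = 0.
  trace = 20 + 12 = 32, det = 20·12 - (-1)² = 239.
Step 2 — discriminant:
  Δ = trace² - 4·det = 1024 - 956 = 68.
Step 3 — eigenvalues:
  λ = (trace ± √Δ)/2 = (32 ± 8.2462)/2,
  λ_1 = 20.1231,  λ_2 = 11.8769.

Step 4 — unit eigenvector for λ_1: solve (Sigma - λ_1 I)v = 0. First row:
  (20 - 20.1231)·v_x + (-1)·v_y = 0, i.e. (-0.1231)·v_x + (-1)·v_y = 0,
  so v ∝ (b, λ_1 - a) = (-1, 0.1231); multiply by -1 so the first entry is positive: u = (1, -0.1231).
  ||u|| = √((1)² + (-0.1231)²) = √(1.0152) ≈ 1.0075,
  v_1 = u/||u|| ≈ (0.9925, -0.1222) (||v_1|| = 1).

λ_1 = 20.1231,  λ_2 = 11.8769;  v_1 ≈ (0.9925, -0.1222)


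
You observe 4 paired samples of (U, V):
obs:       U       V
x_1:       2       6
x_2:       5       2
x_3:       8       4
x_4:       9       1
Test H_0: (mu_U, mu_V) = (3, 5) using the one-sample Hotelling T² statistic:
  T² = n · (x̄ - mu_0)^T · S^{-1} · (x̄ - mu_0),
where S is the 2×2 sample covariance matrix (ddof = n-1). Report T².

Step 1 — sample mean vector:
  mean(U) = (2 + 5 + 8 + 9) / 4 = 24/4 = 6
  mean(V) = (6 + 2 + 4 + 1) / 4 = 13/4 = 3.25
  x̄ = (6, 3.25),  deviation x̄ - mu_0 = (6, 3.25) - (3, 5) = (3, -1.75).

Step 2 — sample covariance matrix, S[i,j] = (1/(n-1)) · Σ_k (x_{k,i} - mean_i) · (x_{k,j} - mean_j), divisor n-1 = 3:
  S[U,U] = ((-4)·(-4) + (-1)·(-1) + (2)·(2) + (3)·(3)) / 3 = 30/3 = 10
  S[U,V] = ((-4)·(2.75) + (-1)·(-1.25) + (2)·(0.75) + (3)·(-2.25)) / 3 = -15/3 = -5
  S[V,V] = ((2.75)·(2.75) + (-1.25)·(-1.25) + (0.75)·(0.75) + (-2.25)·(-2.25)) / 3 = 14.75/3 = 4.9167
  S = [[10, -5],
 [-5, 4.9167]].

Step 3 — invert S. det(S) = 10·4.9167 - (-5)² = 24.1667.
  S^{-1} = (1/det) · [[d, -b], [-b, a]] = [[0.2034, 0.2069],
 [0.2069, 0.4138]].

Step 4 — quadratic form (x̄ - mu_0)^T · S^{-1} · (x̄ - mu_0):
  S^{-1} · (x̄ - mu_0) = (0.2483, -0.1034),
  (x̄ - mu_0)^T · [...] = (3)·(0.2483) + (-1.75)·(-0.1034) = 0.9259.

Step 5 — scale by n: T² = 4 · 0.9259 = 3.7034.

T² ≈ 3.7034


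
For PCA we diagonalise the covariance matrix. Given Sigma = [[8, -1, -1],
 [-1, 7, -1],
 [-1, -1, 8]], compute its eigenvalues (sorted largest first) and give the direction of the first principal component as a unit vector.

Step 1 — characteristic polynomial p(λ) = det(λI - Sigma) = λ³ - tr·λ² + c_1·λ - det, where tr = trace, c_1 = sum of the principal 2×2 minors, det = det(Sigma):
  tr = 8 + 7 + 8 = 23,
  c_1 = (8·7 - (-1)²) + (8·8 - (-1)²) + (7·8 - (-1)²) = 55 + 63 + 55 = 173,
  det = 8·(7·8 - (-1)²) - (-1)·((-1)·8 - (-1)·(-1)) + (-1)·((-1)·(-1) - 7·(-1)) = 8·(55) - (-1)·(-9) + (-1)·(8) = 423.
  So p(λ) = λ³ - 23λ² + 173λ - 423.
Step 2 — look for an integer root (rational root theorem: any rational root is an integer divisor of 423). Testing λ = 9:
  p(9) = 729 - 1863 + 1557 - 423 = 0  ✓
  Dividing out (λ - 9): p(λ) = (λ - 9)(λ² - 14λ + 47).
Step 3 — remaining eigenvalues from the quadratic λ² - 14λ + 47 = 0:
  Δ = 14² - 4·47 = 196 - 188 = 8,  λ = (14 ± √8)/2 = (14 ± 2.8284)/2 ≈ 8.4142 or 5.5858.
  Sorted: λ_1 = 9,  λ_2 = 8.4142,  λ_3 = 5.5858  (check: sum = 23 = tr ✓).

Step 4 — unit eigenvector for λ_1 = 9: v spans the null space of (Sigma - λ_1 I), whose rows are
  r_1 = (-1, -1, -1),  r_2 = (-1, -2, -1),  r_3 = (-1, -1, -1).
  v is orthogonal to every row, so take v ∝ r_1 × r_2 = ((-1)·(-1) - (-1)·(-2), (-1)·(-1) - (-1)·(-1), (-1)·(-2) - (-1)·(-1)) = (-1, 0, 1).
  Rescale (multiply by -1 so the first nonzero entry is positive): u = (1, 0, -1).
  ||u|| = √((1)² + (0)² + (-1)²) = √(2) ≈ 1.4142,  v_1 = u/||u|| ≈ (0.7071, 0, -0.7071) (||v_1|| = 1).

λ_1 = 9,  λ_2 = 8.4142,  λ_3 = 5.5858;  v_1 ≈ (0.7071, 0, -0.7071)


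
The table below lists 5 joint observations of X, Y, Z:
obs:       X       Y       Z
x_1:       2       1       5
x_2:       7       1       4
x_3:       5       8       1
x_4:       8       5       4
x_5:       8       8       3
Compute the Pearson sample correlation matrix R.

Step 1 — column means:
  mean(X) = (2 + 7 + 5 + 8 + 8) / 5 = 30/5 = 6
  mean(Y) = (1 + 1 + 8 + 5 + 8) / 5 = 23/5 = 4.6
  mean(Z) = (5 + 4 + 1 + 4 + 3) / 5 = 17/5 = 3.4

Step 2 — sample variances and covariances s[i,j] = (1/(n-1)) · Σ_k (x_{k,i} - mean_i) · (x_{k,j} - mean_j), with n-1 = 4:
  s[X,X] = ((-4)·(-4) + (1)·(1) + (-1)·(-1) + (2)·(2) + (2)·(2)) / 4 = 26/4 = 6.5
  s[X,Y] = ((-4)·(-3.6) + (1)·(-3.6) + (-1)·(3.4) + (2)·(0.4) + (2)·(3.4)) / 4 = 15/4 = 3.75
  s[X,Z] = ((-4)·(1.6) + (1)·(0.6) + (-1)·(-2.4) + (2)·(0.6) + (2)·(-0.4)) / 4 = -3/4 = -0.75
  s[Y,Y] = ((-3.6)·(-3.6) + (-3.6)·(-3.6) + (3.4)·(3.4) + (0.4)·(0.4) + (3.4)·(3.4)) / 4 = 49.2/4 = 12.3
  s[Y,Z] = ((-3.6)·(1.6) + (-3.6)·(0.6) + (3.4)·(-2.4) + (0.4)·(0.6) + (3.4)·(-0.4)) / 4 = -17.2/4 = -4.3
  s[Z,Z] = ((1.6)·(1.6) + (0.6)·(0.6) + (-2.4)·(-2.4) + (0.6)·(0.6) + (-0.4)·(-0.4)) / 4 = 9.2/4 = 2.3
  Sample standard deviations s_i = √(s[i,i]):
  s(X) = √(6.5) = 2.5495
  s(Y) = √(12.3) = 3.5071
  s(Z) = √(2.3) = 1.5166

Step 3 — r_{ij} = s_{ij} / (s_i · s_j):
  r[X,X] = 1 (diagonal).
  r[X,Y] = 3.75 / (2.5495 · 3.5071) = 3.75 / 8.9415 = 0.4194
  r[X,Z] = -0.75 / (2.5495 · 1.5166) = -0.75 / 3.8665 = -0.194
  r[Y,Y] = 1 (diagonal).
  r[Y,Z] = -4.3 / (3.5071 · 1.5166) = -4.3 / 5.3188 = -0.8084
  r[Z,Z] = 1 (diagonal).

R is symmetric with unit diagonal. Assembling:

R = [[1, 0.4194, -0.194],
 [0.4194, 1, -0.8084],
 [-0.194, -0.8084, 1]]


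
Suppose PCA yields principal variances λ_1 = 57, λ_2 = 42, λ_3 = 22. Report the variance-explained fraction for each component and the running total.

Step 1 — total variance = trace(Sigma) = Σ λ_i = 57 + 42 + 22 = 121.

Step 2 — fraction explained by component i = λ_i / Σ λ:
  PC1: 57/121 = 0.4711
  PC2: 42/121 = 0.3471
  PC3: 22/121 = 0.1818

Step 3 — cumulative fraction after k components = (λ_1 + ... + λ_k) / Σ λ:
  k = 1: 57/121 = 0.4711
  k = 2: (57 + 42)/121 = 99/121 = 0.8182
  k = 3: (57 + 42 + 22)/121 = 121/121 = 1

Summary (fraction, with percent):

explained: PC1 0.4711 (47.11%), PC2 0.3471 (34.71%), PC3 0.1818 (18.18%);  cumulative: 0.4711, 0.8182, 1


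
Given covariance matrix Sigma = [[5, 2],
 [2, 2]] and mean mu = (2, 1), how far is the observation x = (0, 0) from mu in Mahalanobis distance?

Step 1 — centre the observation: (x - mu) = (-2, -1).

Step 2 — invert Sigma. det(Sigma) = 5·2 - (2)² = 6.
  Sigma^{-1} = (1/det) · [[d, -b], [-b, a]] = [[0.3333, -0.3333],
 [-0.3333, 0.8333]].

Step 3 — form the quadratic (x - mu)^T · Sigma^{-1} · (x - mu):
  Sigma^{-1} · (x - mu) = (-0.3333, -0.1667).
  (x - mu)^T · [Sigma^{-1} · (x - mu)] = (-2)·(-0.3333) + (-1)·(-0.1667) = 0.8333.

Step 4 — take square root: d = √(0.8333) ≈ 0.9129.

d(x, mu) = √(0.8333) ≈ 0.9129


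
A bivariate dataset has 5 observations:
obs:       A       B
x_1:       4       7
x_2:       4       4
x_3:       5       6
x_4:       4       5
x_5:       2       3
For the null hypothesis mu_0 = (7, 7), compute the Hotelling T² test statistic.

Step 1 — sample mean vector:
  mean(A) = (4 + 4 + 5 + 4 + 2) / 5 = 19/5 = 3.8
  mean(B) = (7 + 4 + 6 + 5 + 3) / 5 = 25/5 = 5
  x̄ = (3.8, 5),  deviation x̄ - mu_0 = (3.8, 5) - (7, 7) = (-3.2, -2).

Step 2 — sample covariance matrix, S[i,j] = (1/(n-1)) · Σ_k (x_{k,i} - mean_i) · (x_{k,j} - mean_j), divisor n-1 = 4:
  S[A,A] = ((0.2)·(0.2) + (0.2)·(0.2) + (1.2)·(1.2) + (0.2)·(0.2) + (-1.8)·(-1.8)) / 4 = 4.8/4 = 1.2
  S[A,B] = ((0.2)·(2) + (0.2)·(-1) + (1.2)·(1) + (0.2)·(0) + (-1.8)·(-2)) / 4 = 5/4 = 1.25
  S[B,B] = ((2)·(2) + (-1)·(-1) + (1)·(1) + (0)·(0) + (-2)·(-2)) / 4 = 10/4 = 2.5
  S = [[1.2, 1.25],
 [1.25, 2.5]].

Step 3 — invert S. det(S) = 1.2·2.5 - (1.25)² = 1.4375.
  S^{-1} = (1/det) · [[d, -b], [-b, a]] = [[1.7391, -0.8696],
 [-0.8696, 0.8348]].

Step 4 — quadratic form (x̄ - mu_0)^T · S^{-1} · (x̄ - mu_0):
  S^{-1} · (x̄ - mu_0) = (-3.8261, 1.113),
  (x̄ - mu_0)^T · [...] = (-3.2)·(-3.8261) + (-2)·(1.113) = 10.0174.

Step 5 — scale by n: T² = 5 · 10.0174 = 50.087.

T² ≈ 50.087


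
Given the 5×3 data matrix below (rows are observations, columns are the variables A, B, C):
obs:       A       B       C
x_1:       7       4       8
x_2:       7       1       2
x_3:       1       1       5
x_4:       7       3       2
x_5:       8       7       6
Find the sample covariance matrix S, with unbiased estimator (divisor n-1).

Step 1 — column means:
  mean(A) = (7 + 7 + 1 + 7 + 8) / 5 = 30/5 = 6
  mean(B) = (4 + 1 + 1 + 3 + 7) / 5 = 16/5 = 3.2
  mean(C) = (8 + 2 + 5 + 2 + 6) / 5 = 23/5 = 4.6

Step 2 — sample covariance S[i,j] = (1/(n-1)) · Σ_k (x_{k,i} - mean_i) · (x_{k,j} - mean_j), with n-1 = 4.
  S[A,A] = ((1)·(1) + (1)·(1) + (-5)·(-5) + (1)·(1) + (2)·(2)) / 4 = 32/4 = 8
  S[A,B] = ((1)·(0.8) + (1)·(-2.2) + (-5)·(-2.2) + (1)·(-0.2) + (2)·(3.8)) / 4 = 17/4 = 4.25
  S[A,C] = ((1)·(3.4) + (1)·(-2.6) + (-5)·(0.4) + (1)·(-2.6) + (2)·(1.4)) / 4 = -1/4 = -0.25
  S[B,B] = ((0.8)·(0.8) + (-2.2)·(-2.2) + (-2.2)·(-2.2) + (-0.2)·(-0.2) + (3.8)·(3.8)) / 4 = 24.8/4 = 6.2
  S[B,C] = ((0.8)·(3.4) + (-2.2)·(-2.6) + (-2.2)·(0.4) + (-0.2)·(-2.6) + (3.8)·(1.4)) / 4 = 13.4/4 = 3.35
  S[C,C] = ((3.4)·(3.4) + (-2.6)·(-2.6) + (0.4)·(0.4) + (-2.6)·(-2.6) + (1.4)·(1.4)) / 4 = 27.2/4 = 6.8

S is symmetric (S[j,i] = S[i,j]). Assembling:

S = [[8, 4.25, -0.25],
 [4.25, 6.2, 3.35],
 [-0.25, 3.35, 6.8]]


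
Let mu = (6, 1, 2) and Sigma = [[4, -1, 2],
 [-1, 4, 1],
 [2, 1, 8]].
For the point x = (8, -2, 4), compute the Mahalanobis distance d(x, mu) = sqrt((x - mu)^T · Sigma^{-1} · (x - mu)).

Step 1 — centre the observation: (x - mu) = (2, -3, 2).

Step 2 — invert Sigma (cofactor / det for 3×3, or solve directly):
  Sigma^{-1} = [[0.3229, 0.1042, -0.0938],
 [0.1042, 0.2917, -0.0625],
 [-0.0938, -0.0625, 0.1562]].

Step 3 — form the quadratic (x - mu)^T · Sigma^{-1} · (x - mu):
  Sigma^{-1} · (x - mu) = (0.1458, -0.7917, 0.3125).
  (x - mu)^T · [Sigma^{-1} · (x - mu)] = (2)·(0.1458) + (-3)·(-0.7917) + (2)·(0.3125) = 3.2917.

Step 4 — take square root: d = √(3.2917) ≈ 1.8143.

d(x, mu) = √(3.2917) ≈ 1.8143


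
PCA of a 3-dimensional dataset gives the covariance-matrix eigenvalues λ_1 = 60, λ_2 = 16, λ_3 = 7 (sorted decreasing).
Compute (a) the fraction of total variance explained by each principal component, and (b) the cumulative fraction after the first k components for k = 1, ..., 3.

Step 1 — total variance = trace(Sigma) = Σ λ_i = 60 + 16 + 7 = 83.

Step 2 — fraction explained by component i = λ_i / Σ λ:
  PC1: 60/83 = 0.7229
  PC2: 16/83 = 0.1928
  PC3: 7/83 = 0.0843

Step 3 — cumulative fraction after k components = (λ_1 + ... + λ_k) / Σ λ:
  k = 1: 60/83 = 0.7229
  k = 2: (60 + 16)/83 = 76/83 = 0.9157
  k = 3: (60 + 16 + 7)/83 = 83/83 = 1

Summary (fraction, with percent):

explained: PC1 0.7229 (72.29%), PC2 0.1928 (19.28%), PC3 0.0843 (8.43%);  cumulative: 0.7229, 0.9157, 1


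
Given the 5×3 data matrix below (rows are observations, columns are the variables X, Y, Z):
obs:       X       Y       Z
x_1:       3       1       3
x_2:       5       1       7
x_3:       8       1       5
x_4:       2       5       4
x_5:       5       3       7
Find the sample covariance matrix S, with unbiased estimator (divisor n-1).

Step 1 — column means:
  mean(X) = (3 + 5 + 8 + 2 + 5) / 5 = 23/5 = 4.6
  mean(Y) = (1 + 1 + 1 + 5 + 3) / 5 = 11/5 = 2.2
  mean(Z) = (3 + 7 + 5 + 4 + 7) / 5 = 26/5 = 5.2

Step 2 — sample covariance S[i,j] = (1/(n-1)) · Σ_k (x_{k,i} - mean_i) · (x_{k,j} - mean_j), with n-1 = 4.
  S[X,X] = ((-1.6)·(-1.6) + (0.4)·(0.4) + (3.4)·(3.4) + (-2.6)·(-2.6) + (0.4)·(0.4)) / 4 = 21.2/4 = 5.3
  S[X,Y] = ((-1.6)·(-1.2) + (0.4)·(-1.2) + (3.4)·(-1.2) + (-2.6)·(2.8) + (0.4)·(0.8)) / 4 = -9.6/4 = -2.4
  S[X,Z] = ((-1.6)·(-2.2) + (0.4)·(1.8) + (3.4)·(-0.2) + (-2.6)·(-1.2) + (0.4)·(1.8)) / 4 = 7.4/4 = 1.85
  S[Y,Y] = ((-1.2)·(-1.2) + (-1.2)·(-1.2) + (-1.2)·(-1.2) + (2.8)·(2.8) + (0.8)·(0.8)) / 4 = 12.8/4 = 3.2
  S[Y,Z] = ((-1.2)·(-2.2) + (-1.2)·(1.8) + (-1.2)·(-0.2) + (2.8)·(-1.2) + (0.8)·(1.8)) / 4 = -1.2/4 = -0.3
  S[Z,Z] = ((-2.2)·(-2.2) + (1.8)·(1.8) + (-0.2)·(-0.2) + (-1.2)·(-1.2) + (1.8)·(1.8)) / 4 = 12.8/4 = 3.2

S is symmetric (S[j,i] = S[i,j]). Assembling:

S = [[5.3, -2.4, 1.85],
 [-2.4, 3.2, -0.3],
 [1.85, -0.3, 3.2]]


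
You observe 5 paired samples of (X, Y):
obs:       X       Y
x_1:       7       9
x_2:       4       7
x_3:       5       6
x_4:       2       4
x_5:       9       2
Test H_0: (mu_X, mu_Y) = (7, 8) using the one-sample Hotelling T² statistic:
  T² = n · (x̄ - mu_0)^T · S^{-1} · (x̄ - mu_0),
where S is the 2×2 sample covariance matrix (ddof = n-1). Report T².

Step 1 — sample mean vector:
  mean(X) = (7 + 4 + 5 + 2 + 9) / 5 = 27/5 = 5.4
  mean(Y) = (9 + 7 + 6 + 4 + 2) / 5 = 28/5 = 5.6
  x̄ = (5.4, 5.6),  deviation x̄ - mu_0 = (5.4, 5.6) - (7, 8) = (-1.6, -2.4).

Step 2 — sample covariance matrix, S[i,j] = (1/(n-1)) · Σ_k (x_{k,i} - mean_i) · (x_{k,j} - mean_j), divisor n-1 = 4:
  S[X,X] = ((1.6)·(1.6) + (-1.4)·(-1.4) + (-0.4)·(-0.4) + (-3.4)·(-3.4) + (3.6)·(3.6)) / 4 = 29.2/4 = 7.3
  S[X,Y] = ((1.6)·(3.4) + (-1.4)·(1.4) + (-0.4)·(0.4) + (-3.4)·(-1.6) + (3.6)·(-3.6)) / 4 = -4.2/4 = -1.05
  S[Y,Y] = ((3.4)·(3.4) + (1.4)·(1.4) + (0.4)·(0.4) + (-1.6)·(-1.6) + (-3.6)·(-3.6)) / 4 = 29.2/4 = 7.3
  S = [[7.3, -1.05],
 [-1.05, 7.3]].

Step 3 — invert S. det(S) = 7.3·7.3 - (-1.05)² = 52.1875.
  S^{-1} = (1/det) · [[d, -b], [-b, a]] = [[0.1399, 0.0201],
 [0.0201, 0.1399]].

Step 4 — quadratic form (x̄ - mu_0)^T · S^{-1} · (x̄ - mu_0):
  S^{-1} · (x̄ - mu_0) = (-0.2721, -0.3679),
  (x̄ - mu_0)^T · [...] = (-1.6)·(-0.2721) + (-2.4)·(-0.3679) = 1.3183.

Step 5 — scale by n: T² = 5 · 1.3183 = 6.5916.

T² ≈ 6.5916


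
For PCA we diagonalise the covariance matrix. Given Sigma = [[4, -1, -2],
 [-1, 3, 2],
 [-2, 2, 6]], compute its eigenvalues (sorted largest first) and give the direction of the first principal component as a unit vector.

Step 1 — characteristic polynomial p(λ) = det(λI - Sigma) = λ³ - tr·λ² + c_1·λ - det, where tr = trace, c_1 = sum of the principal 2×2 minors, det = det(Sigma):
  tr = 4 + 3 + 6 = 13,
  c_1 = (4·3 - (-1)²) + (4·6 - (-2)²) + (3·6 - (2)²) = 11 + 20 + 14 = 45,
  det = 4·(3·6 - (2)²) - (-1)·((-1)·6 - (2)·(-2)) + (-2)·((-1)·(2) - 3·(-2)) = 4·(14) - (-1)·(-2) + (-2)·(4) = 46.
  So p(λ) = λ³ - 13λ² + 45λ - 46.
Step 2 — look for an integer root (rational root theorem: any rational root is an integer divisor of 46). Testing λ = 2:
  p(2) = 8 - 52 + 90 - 46 = 0  ✓
  Dividing out (λ - 2): p(λ) = (λ - 2)(λ² - 11λ + 23).
Step 3 — remaining eigenvalues from the quadratic λ² - 11λ + 23 = 0:
  Δ = 11² - 4·23 = 121 - 92 = 29,  λ = (11 ± √29)/2 = (11 ± 5.3852)/2 ≈ 8.1926 or 2.8074.
  Sorted: λ_1 = 8.1926,  λ_2 = 2.8074,  λ_3 = 2  (check: sum = 13 = tr ✓).

Step 4 — unit eigenvector for λ_1 ≈ 8.1926: v spans the null space of (Sigma - λ_1 I), whose rows are
  r_1 = (-4.1926, -1, -2),  r_2 = (-1, -5.1926, 2),  r_3 = (-2, 2, -2.1926).
  v is orthogonal to every row, so take v ∝ r_1 × r_2 = ((-1)·(2) - (-2)·(-5.1926), (-2)·(-1) - (-4.1926)·(2), (-4.1926)·(-5.1926) - (-1)·(-1)) ≈ (-12.3852, 10.3852, 20.7703).
  Rescale (multiply by -1 so the first nonzero entry is positive): u = (12.3852, -10.3852, -20.7703).
  ||u|| = √((12.3852)² + (-10.3852)² + (-20.7703)²) = √(692.6505) ≈ 26.3183,  v_1 = u/||u|| ≈ (0.4706, -0.3946, -0.7892) (||v_1|| = 1).

λ_1 = 8.1926,  λ_2 = 2.8074,  λ_3 = 2;  v_1 ≈ (0.4706, -0.3946, -0.7892)


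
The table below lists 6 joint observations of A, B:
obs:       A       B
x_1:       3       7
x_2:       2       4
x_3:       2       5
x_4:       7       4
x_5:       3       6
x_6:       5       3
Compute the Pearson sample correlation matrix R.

Step 1 — column means:
  mean(A) = (3 + 2 + 2 + 7 + 3 + 5) / 6 = 22/6 = 3.6667
  mean(B) = (7 + 4 + 5 + 4 + 6 + 3) / 6 = 29/6 = 4.8333

Step 2 — sample variances and covariances s[i,j] = (1/(n-1)) · Σ_k (x_{k,i} - mean_i) · (x_{k,j} - mean_j), with n-1 = 5:
  s[A,A] = ((-0.6667)·(-0.6667) + (-1.6667)·(-1.6667) + (-1.6667)·(-1.6667) + (3.3333)·(3.3333) + (-0.6667)·(-0.6667) + (1.3333)·(1.3333)) / 5 = 19.3333/5 = 3.8667
  s[A,B] = ((-0.6667)·(2.1667) + (-1.6667)·(-0.8333) + (-1.6667)·(0.1667) + (3.3333)·(-0.8333) + (-0.6667)·(1.1667) + (1.3333)·(-1.8333)) / 5 = -6.3333/5 = -1.2667
  s[B,B] = ((2.1667)·(2.1667) + (-0.8333)·(-0.8333) + (0.1667)·(0.1667) + (-0.8333)·(-0.8333) + (1.1667)·(1.1667) + (-1.8333)·(-1.8333)) / 5 = 10.8333/5 = 2.1667
  Sample standard deviations s_i = √(s[i,i]):
  s(A) = √(3.8667) = 1.9664
  s(B) = √(2.1667) = 1.472

Step 3 — r_{ij} = s_{ij} / (s_i · s_j):
  r[A,A] = 1 (diagonal).
  r[A,B] = -1.2667 / (1.9664 · 1.472) = -1.2667 / 2.8944 = -0.4376
  r[B,B] = 1 (diagonal).

R is symmetric with unit diagonal. Assembling:

R = [[1, -0.4376],
 [-0.4376, 1]]


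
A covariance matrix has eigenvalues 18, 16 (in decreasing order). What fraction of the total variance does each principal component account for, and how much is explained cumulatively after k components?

Step 1 — total variance = trace(Sigma) = Σ λ_i = 18 + 16 = 34.

Step 2 — fraction explained by component i = λ_i / Σ λ:
  PC1: 18/34 = 0.5294
  PC2: 16/34 = 0.4706

Step 3 — cumulative fraction after k components = (λ_1 + ... + λ_k) / Σ λ:
  k = 1: 18/34 = 0.5294
  k = 2: (18 + 16)/34 = 34/34 = 1

Summary (fraction, with percent):

explained: PC1 0.5294 (52.94%), PC2 0.4706 (47.06%);  cumulative: 0.5294, 1


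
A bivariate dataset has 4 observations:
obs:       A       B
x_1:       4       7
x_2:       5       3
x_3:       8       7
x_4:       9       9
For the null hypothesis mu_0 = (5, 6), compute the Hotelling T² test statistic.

Step 1 — sample mean vector:
  mean(A) = (4 + 5 + 8 + 9) / 4 = 26/4 = 6.5
  mean(B) = (7 + 3 + 7 + 9) / 4 = 26/4 = 6.5
  x̄ = (6.5, 6.5),  deviation x̄ - mu_0 = (6.5, 6.5) - (5, 6) = (1.5, 0.5).

Step 2 — sample covariance matrix, S[i,j] = (1/(n-1)) · Σ_k (x_{k,i} - mean_i) · (x_{k,j} - mean_j), divisor n-1 = 3:
  S[A,A] = ((-2.5)·(-2.5) + (-1.5)·(-1.5) + (1.5)·(1.5) + (2.5)·(2.5)) / 3 = 17/3 = 5.6667
  S[A,B] = ((-2.5)·(0.5) + (-1.5)·(-3.5) + (1.5)·(0.5) + (2.5)·(2.5)) / 3 = 11/3 = 3.6667
  S[B,B] = ((0.5)·(0.5) + (-3.5)·(-3.5) + (0.5)·(0.5) + (2.5)·(2.5)) / 3 = 19/3 = 6.3333
  S = [[5.6667, 3.6667],
 [3.6667, 6.3333]].

Step 3 — invert S. det(S) = 5.6667·6.3333 - (3.6667)² = 22.4444.
  S^{-1} = (1/det) · [[d, -b], [-b, a]] = [[0.2822, -0.1634],
 [-0.1634, 0.2525]].

Step 4 — quadratic form (x̄ - mu_0)^T · S^{-1} · (x̄ - mu_0):
  S^{-1} · (x̄ - mu_0) = (0.3416, -0.1188),
  (x̄ - mu_0)^T · [...] = (1.5)·(0.3416) + (0.5)·(-0.1188) = 0.453.

Step 5 — scale by n: T² = 4 · 0.453 = 1.8119.

T² ≈ 1.8119


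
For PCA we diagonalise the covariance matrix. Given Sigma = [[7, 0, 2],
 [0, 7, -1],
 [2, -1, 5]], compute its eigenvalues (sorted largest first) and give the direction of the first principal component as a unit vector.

Step 1 — characteristic polynomial p(λ) = det(λI - Sigma) = λ³ - tr·λ² + c_1·λ - det, where tr = trace, c_1 = sum of the principal 2×2 minors, det = det(Sigma):
  tr = 7 + 7 + 5 = 19,
  c_1 = (7·7 - (0)²) + (7·5 - (2)²) + (7·5 - (-1)²) = 49 + 31 + 34 = 114,
  det = 7·(7·5 - (-1)²) - (0)·((0)·5 - (-1)·(2)) + (2)·((0)·(-1) - 7·(2)) = 7·(34) - (0)·(2) + (2)·(-14) = 210.
  So p(λ) = λ³ - 19λ² + 114λ - 210.
Step 2 — look for an integer root (rational root theorem: any rational root is an integer divisor of 210). Testing λ = 7:
  p(7) = 343 - 931 + 798 - 210 = 0  ✓
  Dividing out (λ - 7): p(λ) = (λ - 7)(λ² - 12λ + 30).
Step 3 — remaining eigenvalues from the quadratic λ² - 12λ + 30 = 0:
  Δ = 12² - 4·30 = 144 - 120 = 24,  λ = (12 ± √24)/2 = (12 ± 4.899)/2 ≈ 8.4495 or 3.5505.
  Sorted: λ_1 = 8.4495,  λ_2 = 7,  λ_3 = 3.5505  (check: sum = 19 = tr ✓).

Step 4 — unit eigenvector for λ_1 ≈ 8.4495: v spans the null space of (Sigma - λ_1 I), whose rows are
  r_1 = (-1.4495, 0, 2),  r_2 = (0, -1.4495, -1),  r_3 = (2, -1, -3.4495).
  v is orthogonal to every row, so take v ∝ r_1 × r_2 = ((0)·(-1) - (2)·(-1.4495), (2)·(0) - (-1.4495)·(-1), (-1.4495)·(-1.4495) - (0)·(0)) ≈ (2.899, -1.4495, 2.101).
  Let u = (2.899, -1.4495, 2.101).
  ||u|| = √((2.899)² + (-1.4495)² + (2.101)²) = √(14.9194) ≈ 3.8626,  v_1 = u/||u|| ≈ (0.7505, -0.3753, 0.5439) (||v_1|| = 1).

λ_1 = 8.4495,  λ_2 = 7,  λ_3 = 3.5505;  v_1 ≈ (0.7505, -0.3753, 0.5439)


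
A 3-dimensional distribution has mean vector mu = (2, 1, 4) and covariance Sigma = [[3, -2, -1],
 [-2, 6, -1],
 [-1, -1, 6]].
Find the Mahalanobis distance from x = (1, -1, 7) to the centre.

Step 1 — centre the observation: (x - mu) = (-1, -2, 3).

Step 2 — invert Sigma (cofactor / det for 3×3, or solve directly):
  Sigma^{-1} = [[0.493, 0.1831, 0.1127],
 [0.1831, 0.2394, 0.0704],
 [0.1127, 0.0704, 0.1972]].

Step 3 — form the quadratic (x - mu)^T · Sigma^{-1} · (x - mu):
  Sigma^{-1} · (x - mu) = (-0.5211, -0.4507, 0.338).
  (x - mu)^T · [Sigma^{-1} · (x - mu)] = (-1)·(-0.5211) + (-2)·(-0.4507) + (3)·(0.338) = 2.4366.

Step 4 — take square root: d = √(2.4366) ≈ 1.561.

d(x, mu) = √(2.4366) ≈ 1.561


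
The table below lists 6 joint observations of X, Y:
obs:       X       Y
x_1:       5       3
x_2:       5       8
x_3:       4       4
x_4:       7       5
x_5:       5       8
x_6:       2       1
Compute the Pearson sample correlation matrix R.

Step 1 — column means:
  mean(X) = (5 + 5 + 4 + 7 + 5 + 2) / 6 = 28/6 = 4.6667
  mean(Y) = (3 + 8 + 4 + 5 + 8 + 1) / 6 = 29/6 = 4.8333

Step 2 — sample variances and covariances s[i,j] = (1/(n-1)) · Σ_k (x_{k,i} - mean_i) · (x_{k,j} - mean_j), with n-1 = 5:
  s[X,X] = ((0.3333)·(0.3333) + (0.3333)·(0.3333) + (-0.6667)·(-0.6667) + (2.3333)·(2.3333) + (0.3333)·(0.3333) + (-2.6667)·(-2.6667)) / 5 = 13.3333/5 = 2.6667
  s[X,Y] = ((0.3333)·(-1.8333) + (0.3333)·(3.1667) + (-0.6667)·(-0.8333) + (2.3333)·(0.1667) + (0.3333)·(3.1667) + (-2.6667)·(-3.8333)) / 5 = 12.6667/5 = 2.5333
  s[Y,Y] = ((-1.8333)·(-1.8333) + (3.1667)·(3.1667) + (-0.8333)·(-0.8333) + (0.1667)·(0.1667) + (3.1667)·(3.1667) + (-3.8333)·(-3.8333)) / 5 = 38.8333/5 = 7.7667
  Sample standard deviations s_i = √(s[i,i]):
  s(X) = √(2.6667) = 1.633
  s(Y) = √(7.7667) = 2.7869

Step 3 — r_{ij} = s_{ij} / (s_i · s_j):
  r[X,X] = 1 (diagonal).
  r[X,Y] = 2.5333 / (1.633 · 2.7869) = 2.5333 / 4.5509 = 0.5567
  r[Y,Y] = 1 (diagonal).

R is symmetric with unit diagonal. Assembling:

R = [[1, 0.5567],
 [0.5567, 1]]


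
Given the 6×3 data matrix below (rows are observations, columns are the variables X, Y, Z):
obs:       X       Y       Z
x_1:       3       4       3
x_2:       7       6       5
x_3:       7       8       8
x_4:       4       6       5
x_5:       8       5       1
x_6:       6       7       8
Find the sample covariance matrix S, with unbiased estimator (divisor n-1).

Step 1 — column means:
  mean(X) = (3 + 7 + 7 + 4 + 8 + 6) / 6 = 35/6 = 5.8333
  mean(Y) = (4 + 6 + 8 + 6 + 5 + 7) / 6 = 36/6 = 6
  mean(Z) = (3 + 5 + 8 + 5 + 1 + 8) / 6 = 30/6 = 5

Step 2 — sample covariance S[i,j] = (1/(n-1)) · Σ_k (x_{k,i} - mean_i) · (x_{k,j} - mean_j), with n-1 = 5.
  S[X,X] = ((-2.8333)·(-2.8333) + (1.1667)·(1.1667) + (1.1667)·(1.1667) + (-1.8333)·(-1.8333) + (2.1667)·(2.1667) + (0.1667)·(0.1667)) / 5 = 18.8333/5 = 3.7667
  S[X,Y] = ((-2.8333)·(-2) + (1.1667)·(0) + (1.1667)·(2) + (-1.8333)·(0) + (2.1667)·(-1) + (0.1667)·(1)) / 5 = 6/5 = 1.2
  S[X,Z] = ((-2.8333)·(-2) + (1.1667)·(0) + (1.1667)·(3) + (-1.8333)·(0) + (2.1667)·(-4) + (0.1667)·(3)) / 5 = 1/5 = 0.2
  S[Y,Y] = ((-2)·(-2) + (0)·(0) + (2)·(2) + (0)·(0) + (-1)·(-1) + (1)·(1)) / 5 = 10/5 = 2
  S[Y,Z] = ((-2)·(-2) + (0)·(0) + (2)·(3) + (0)·(0) + (-1)·(-4) + (1)·(3)) / 5 = 17/5 = 3.4
  S[Z,Z] = ((-2)·(-2) + (0)·(0) + (3)·(3) + (0)·(0) + (-4)·(-4) + (3)·(3)) / 5 = 38/5 = 7.6

S is symmetric (S[j,i] = S[i,j]). Assembling:

S = [[3.7667, 1.2, 0.2],
 [1.2, 2, 3.4],
 [0.2, 3.4, 7.6]]


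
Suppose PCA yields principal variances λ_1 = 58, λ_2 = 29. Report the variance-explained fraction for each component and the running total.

Step 1 — total variance = trace(Sigma) = Σ λ_i = 58 + 29 = 87.

Step 2 — fraction explained by component i = λ_i / Σ λ:
  PC1: 58/87 = 0.6667
  PC2: 29/87 = 0.3333

Step 3 — cumulative fraction after k components = (λ_1 + ... + λ_k) / Σ λ:
  k = 1: 58/87 = 0.6667
  k = 2: (58 + 29)/87 = 87/87 = 1

Summary (fraction, with percent):

explained: PC1 0.6667 (66.67%), PC2 0.3333 (33.33%);  cumulative: 0.6667, 1


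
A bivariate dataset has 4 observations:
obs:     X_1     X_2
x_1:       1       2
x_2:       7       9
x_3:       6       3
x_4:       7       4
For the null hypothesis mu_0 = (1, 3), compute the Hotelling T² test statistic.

Step 1 — sample mean vector:
  mean(X_1) = (1 + 7 + 6 + 7) / 4 = 21/4 = 5.25
  mean(X_2) = (2 + 9 + 3 + 4) / 4 = 18/4 = 4.5
  x̄ = (5.25, 4.5),  deviation x̄ - mu_0 = (5.25, 4.5) - (1, 3) = (4.25, 1.5).

Step 2 — sample covariance matrix, S[i,j] = (1/(n-1)) · Σ_k (x_{k,i} - mean_i) · (x_{k,j} - mean_j), divisor n-1 = 3:
  S[X_1,X_1] = ((-4.25)·(-4.25) + (1.75)·(1.75) + (0.75)·(0.75) + (1.75)·(1.75)) / 3 = 24.75/3 = 8.25
  S[X_1,X_2] = ((-4.25)·(-2.5) + (1.75)·(4.5) + (0.75)·(-1.5) + (1.75)·(-0.5)) / 3 = 16.5/3 = 5.5
  S[X_2,X_2] = ((-2.5)·(-2.5) + (4.5)·(4.5) + (-1.5)·(-1.5) + (-0.5)·(-0.5)) / 3 = 29/3 = 9.6667
  S = [[8.25, 5.5],
 [5.5, 9.6667]].

Step 3 — invert S. det(S) = 8.25·9.6667 - (5.5)² = 49.5.
  S^{-1} = (1/det) · [[d, -b], [-b, a]] = [[0.1953, -0.1111],
 [-0.1111, 0.1667]].

Step 4 — quadratic form (x̄ - mu_0)^T · S^{-1} · (x̄ - mu_0):
  S^{-1} · (x̄ - mu_0) = (0.6633, -0.2222),
  (x̄ - mu_0)^T · [...] = (4.25)·(0.6633) + (1.5)·(-0.2222) = 2.4857.

Step 5 — scale by n: T² = 4 · 2.4857 = 9.9428.

T² ≈ 9.9428


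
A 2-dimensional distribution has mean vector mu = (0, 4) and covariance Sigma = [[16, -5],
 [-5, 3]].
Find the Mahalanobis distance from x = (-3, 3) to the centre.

Step 1 — centre the observation: (x - mu) = (-3, -1).

Step 2 — invert Sigma. det(Sigma) = 16·3 - (-5)² = 23.
  Sigma^{-1} = (1/det) · [[d, -b], [-b, a]] = [[0.1304, 0.2174],
 [0.2174, 0.6957]].

Step 3 — form the quadratic (x - mu)^T · Sigma^{-1} · (x - mu):
  Sigma^{-1} · (x - mu) = (-0.6087, -1.3478).
  (x - mu)^T · [Sigma^{-1} · (x - mu)] = (-3)·(-0.6087) + (-1)·(-1.3478) = 3.1739.

Step 4 — take square root: d = √(3.1739) ≈ 1.7815.

d(x, mu) = √(3.1739) ≈ 1.7815


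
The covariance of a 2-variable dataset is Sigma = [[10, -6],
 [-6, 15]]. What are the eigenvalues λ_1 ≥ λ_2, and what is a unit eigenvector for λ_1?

Step 1 — characteristic polynomial of 2×2 Sigma:
  det(Sigma - λI) = λ² - trace · λ + det = 0.
  trace = 10 + 15 = 25, det = 10·15 - (-6)² = 114.
Step 2 — discriminant:
  Δ = trace² - 4·det = 625 - 456 = 169.
Step 3 — eigenvalues:
  λ = (trace ± √Δ)/2 = (25 ± 13)/2,
  λ_1 = 19,  λ_2 = 6.

Step 4 — unit eigenvector for λ_1: solve (Sigma - λ_1 I)v = 0. First row:
  (10 - 19)·v_x + (-6)·v_y = 0, i.e. (-9)·v_x + (-6)·v_y = 0,
  so v ∝ (b, λ_1 - a) = (-6, 9); multiply by -1 so the first entry is positive: u = (6, -9).
  ||u|| = √((6)² + (-9)²) = √(117) ≈ 10.8167,
  v_1 = u/||u|| ≈ (0.5547, -0.8321) (||v_1|| = 1).

λ_1 = 19,  λ_2 = 6;  v_1 ≈ (0.5547, -0.8321)


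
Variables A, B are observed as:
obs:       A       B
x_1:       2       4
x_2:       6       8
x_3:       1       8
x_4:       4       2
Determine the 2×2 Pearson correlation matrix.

Step 1 — column means:
  mean(A) = (2 + 6 + 1 + 4) / 4 = 13/4 = 3.25
  mean(B) = (4 + 8 + 8 + 2) / 4 = 22/4 = 5.5

Step 2 — sample variances and covariances s[i,j] = (1/(n-1)) · Σ_k (x_{k,i} - mean_i) · (x_{k,j} - mean_j), with n-1 = 3:
  s[A,A] = ((-1.25)·(-1.25) + (2.75)·(2.75) + (-2.25)·(-2.25) + (0.75)·(0.75)) / 3 = 14.75/3 = 4.9167
  s[A,B] = ((-1.25)·(-1.5) + (2.75)·(2.5) + (-2.25)·(2.5) + (0.75)·(-3.5)) / 3 = 0.5/3 = 0.1667
  s[B,B] = ((-1.5)·(-1.5) + (2.5)·(2.5) + (2.5)·(2.5) + (-3.5)·(-3.5)) / 3 = 27/3 = 9
  Sample standard deviations s_i = √(s[i,i]):
  s(A) = √(4.9167) = 2.2174
  s(B) = √(9) = 3

Step 3 — r_{ij} = s_{ij} / (s_i · s_j):
  r[A,A] = 1 (diagonal).
  r[A,B] = 0.1667 / (2.2174 · 3) = 0.1667 / 6.6521 = 0.0251
  r[B,B] = 1 (diagonal).

R is symmetric with unit diagonal. Assembling:

R = [[1, 0.0251],
 [0.0251, 1]]


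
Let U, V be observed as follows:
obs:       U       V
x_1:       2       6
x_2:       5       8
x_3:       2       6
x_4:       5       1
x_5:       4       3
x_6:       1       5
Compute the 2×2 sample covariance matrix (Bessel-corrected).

Step 1 — column means:
  mean(U) = (2 + 5 + 2 + 5 + 4 + 1) / 6 = 19/6 = 3.1667
  mean(V) = (6 + 8 + 6 + 1 + 3 + 5) / 6 = 29/6 = 4.8333

Step 2 — sample covariance S[i,j] = (1/(n-1)) · Σ_k (x_{k,i} - mean_i) · (x_{k,j} - mean_j), with n-1 = 5.
  S[U,U] = ((-1.1667)·(-1.1667) + (1.8333)·(1.8333) + (-1.1667)·(-1.1667) + (1.8333)·(1.8333) + (0.8333)·(0.8333) + (-2.1667)·(-2.1667)) / 5 = 14.8333/5 = 2.9667
  S[U,V] = ((-1.1667)·(1.1667) + (1.8333)·(3.1667) + (-1.1667)·(1.1667) + (1.8333)·(-3.8333) + (0.8333)·(-1.8333) + (-2.1667)·(0.1667)) / 5 = -5.8333/5 = -1.1667
  S[V,V] = ((1.1667)·(1.1667) + (3.1667)·(3.1667) + (1.1667)·(1.1667) + (-3.8333)·(-3.8333) + (-1.8333)·(-1.8333) + (0.1667)·(0.1667)) / 5 = 30.8333/5 = 6.1667

S is symmetric (S[j,i] = S[i,j]). Assembling:

S = [[2.9667, -1.1667],
 [-1.1667, 6.1667]]


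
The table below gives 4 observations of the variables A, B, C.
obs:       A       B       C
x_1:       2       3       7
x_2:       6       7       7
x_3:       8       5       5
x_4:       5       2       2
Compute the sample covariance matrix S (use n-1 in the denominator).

Step 1 — column means:
  mean(A) = (2 + 6 + 8 + 5) / 4 = 21/4 = 5.25
  mean(B) = (3 + 7 + 5 + 2) / 4 = 17/4 = 4.25
  mean(C) = (7 + 7 + 5 + 2) / 4 = 21/4 = 5.25

Step 2 — sample covariance S[i,j] = (1/(n-1)) · Σ_k (x_{k,i} - mean_i) · (x_{k,j} - mean_j), with n-1 = 3.
  S[A,A] = ((-3.25)·(-3.25) + (0.75)·(0.75) + (2.75)·(2.75) + (-0.25)·(-0.25)) / 3 = 18.75/3 = 6.25
  S[A,B] = ((-3.25)·(-1.25) + (0.75)·(2.75) + (2.75)·(0.75) + (-0.25)·(-2.25)) / 3 = 8.75/3 = 2.9167
  S[A,C] = ((-3.25)·(1.75) + (0.75)·(1.75) + (2.75)·(-0.25) + (-0.25)·(-3.25)) / 3 = -4.25/3 = -1.4167
  S[B,B] = ((-1.25)·(-1.25) + (2.75)·(2.75) + (0.75)·(0.75) + (-2.25)·(-2.25)) / 3 = 14.75/3 = 4.9167
  S[B,C] = ((-1.25)·(1.75) + (2.75)·(1.75) + (0.75)·(-0.25) + (-2.25)·(-3.25)) / 3 = 9.75/3 = 3.25
  S[C,C] = ((1.75)·(1.75) + (1.75)·(1.75) + (-0.25)·(-0.25) + (-3.25)·(-3.25)) / 3 = 16.75/3 = 5.5833

S is symmetric (S[j,i] = S[i,j]). Assembling:

S = [[6.25, 2.9167, -1.4167],
 [2.9167, 4.9167, 3.25],
 [-1.4167, 3.25, 5.5833]]


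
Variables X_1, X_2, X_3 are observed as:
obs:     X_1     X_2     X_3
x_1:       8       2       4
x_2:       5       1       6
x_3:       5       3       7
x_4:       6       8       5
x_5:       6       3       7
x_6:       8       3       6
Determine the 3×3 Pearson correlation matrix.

Step 1 — column means:
  mean(X_1) = (8 + 5 + 5 + 6 + 6 + 8) / 6 = 38/6 = 6.3333
  mean(X_2) = (2 + 1 + 3 + 8 + 3 + 3) / 6 = 20/6 = 3.3333
  mean(X_3) = (4 + 6 + 7 + 5 + 7 + 6) / 6 = 35/6 = 5.8333

Step 2 — sample variances and covariances s[i,j] = (1/(n-1)) · Σ_k (x_{k,i} - mean_i) · (x_{k,j} - mean_j), with n-1 = 5:
  s[X_1,X_1] = ((1.6667)·(1.6667) + (-1.3333)·(-1.3333) + (-1.3333)·(-1.3333) + (-0.3333)·(-0.3333) + (-0.3333)·(-0.3333) + (1.6667)·(1.6667)) / 5 = 9.3333/5 = 1.8667
  s[X_1,X_2] = ((1.6667)·(-1.3333) + (-1.3333)·(-2.3333) + (-1.3333)·(-0.3333) + (-0.3333)·(4.6667) + (-0.3333)·(-0.3333) + (1.6667)·(-0.3333)) / 5 = -0.6667/5 = -0.1333
  s[X_1,X_3] = ((1.6667)·(-1.8333) + (-1.3333)·(0.1667) + (-1.3333)·(1.1667) + (-0.3333)·(-0.8333) + (-0.3333)·(1.1667) + (1.6667)·(0.1667)) / 5 = -4.6667/5 = -0.9333
  s[X_2,X_2] = ((-1.3333)·(-1.3333) + (-2.3333)·(-2.3333) + (-0.3333)·(-0.3333) + (4.6667)·(4.6667) + (-0.3333)·(-0.3333) + (-0.3333)·(-0.3333)) / 5 = 29.3333/5 = 5.8667
  s[X_2,X_3] = ((-1.3333)·(-1.8333) + (-2.3333)·(0.1667) + (-0.3333)·(1.1667) + (4.6667)·(-0.8333) + (-0.3333)·(1.1667) + (-0.3333)·(0.1667)) / 5 = -2.6667/5 = -0.5333
  s[X_3,X_3] = ((-1.8333)·(-1.8333) + (0.1667)·(0.1667) + (1.1667)·(1.1667) + (-0.8333)·(-0.8333) + (1.1667)·(1.1667) + (0.1667)·(0.1667)) / 5 = 6.8333/5 = 1.3667
  Sample standard deviations s_i = √(s[i,i]):
  s(X_1) = √(1.8667) = 1.3663
  s(X_2) = √(5.8667) = 2.4221
  s(X_3) = √(1.3667) = 1.169

Step 3 — r_{ij} = s_{ij} / (s_i · s_j):
  r[X_1,X_1] = 1 (diagonal).
  r[X_1,X_2] = -0.1333 / (1.3663 · 2.4221) = -0.1333 / 3.3092 = -0.0403
  r[X_1,X_3] = -0.9333 / (1.3663 · 1.169) = -0.9333 / 1.5972 = -0.5843
  r[X_2,X_2] = 1 (diagonal).
  r[X_2,X_3] = -0.5333 / (2.4221 · 1.169) = -0.5333 / 2.8316 = -0.1884
  r[X_3,X_3] = 1 (diagonal).

R is symmetric with unit diagonal. Assembling:

R = [[1, -0.0403, -0.5843],
 [-0.0403, 1, -0.1884],
 [-0.5843, -0.1884, 1]]


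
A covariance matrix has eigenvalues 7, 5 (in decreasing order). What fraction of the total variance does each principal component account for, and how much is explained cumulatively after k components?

Step 1 — total variance = trace(Sigma) = Σ λ_i = 7 + 5 = 12.

Step 2 — fraction explained by component i = λ_i / Σ λ:
  PC1: 7/12 = 0.5833
  PC2: 5/12 = 0.4167

Step 3 — cumulative fraction after k components = (λ_1 + ... + λ_k) / Σ λ:
  k = 1: 7/12 = 0.5833
  k = 2: (7 + 5)/12 = 12/12 = 1

Summary (fraction, with percent):

explained: PC1 0.5833 (58.33%), PC2 0.4167 (41.67%);  cumulative: 0.5833, 1


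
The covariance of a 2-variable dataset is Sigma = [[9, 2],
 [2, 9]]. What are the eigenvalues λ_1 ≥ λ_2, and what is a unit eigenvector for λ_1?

Step 1 — characteristic polynomial of 2×2 Sigma:
  det(Sigma - λI) = λ² - trace · λ + det = 0.
  trace = 9 + 9 = 18, det = 9·9 - (2)² = 77.
Step 2 — discriminant:
  Δ = trace² - 4·det = 324 - 308 = 16.
Step 3 — eigenvalues:
  λ = (trace ± √Δ)/2 = (18 ± 4)/2,
  λ_1 = 11,  λ_2 = 7.

Step 4 — unit eigenvector for λ_1: solve (Sigma - λ_1 I)v = 0. First row:
  (9 - 11)·v_x + (2)·v_y = 0, i.e. (-2)·v_x + (2)·v_y = 0,
  so v ∝ (b, λ_1 - a) = (2, 2) = u.
  ||u|| = √((2)² + (2)²) = √(8) ≈ 2.8284,
  v_1 = u/||u|| ≈ (0.7071, 0.7071) (||v_1|| = 1).

λ_1 = 11,  λ_2 = 7;  v_1 ≈ (0.7071, 0.7071)


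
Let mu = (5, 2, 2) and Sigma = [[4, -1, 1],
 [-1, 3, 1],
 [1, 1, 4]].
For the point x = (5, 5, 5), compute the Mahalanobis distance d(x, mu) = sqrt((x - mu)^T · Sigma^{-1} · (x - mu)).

Step 1 — centre the observation: (x - mu) = (0, 3, 3).

Step 2 — invert Sigma (cofactor / det for 3×3, or solve directly):
  Sigma^{-1} = [[0.3143, 0.1429, -0.1143],
 [0.1429, 0.4286, -0.1429],
 [-0.1143, -0.1429, 0.3143]].

Step 3 — form the quadratic (x - mu)^T · Sigma^{-1} · (x - mu):
  Sigma^{-1} · (x - mu) = (0.0857, 0.8571, 0.5143).
  (x - mu)^T · [Sigma^{-1} · (x - mu)] = (0)·(0.0857) + (3)·(0.8571) + (3)·(0.5143) = 4.1143.

Step 4 — take square root: d = √(4.1143) ≈ 2.0284.

d(x, mu) = √(4.1143) ≈ 2.0284


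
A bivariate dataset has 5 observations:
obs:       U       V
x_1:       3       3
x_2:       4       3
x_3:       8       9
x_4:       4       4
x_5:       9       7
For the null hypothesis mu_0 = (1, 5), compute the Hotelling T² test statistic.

Step 1 — sample mean vector:
  mean(U) = (3 + 4 + 8 + 4 + 9) / 5 = 28/5 = 5.6
  mean(V) = (3 + 3 + 9 + 4 + 7) / 5 = 26/5 = 5.2
  x̄ = (5.6, 5.2),  deviation x̄ - mu_0 = (5.6, 5.2) - (1, 5) = (4.6, 0.2).

Step 2 — sample covariance matrix, S[i,j] = (1/(n-1)) · Σ_k (x_{k,i} - mean_i) · (x_{k,j} - mean_j), divisor n-1 = 4:
  S[U,U] = ((-2.6)·(-2.6) + (-1.6)·(-1.6) + (2.4)·(2.4) + (-1.6)·(-1.6) + (3.4)·(3.4)) / 4 = 29.2/4 = 7.3
  S[U,V] = ((-2.6)·(-2.2) + (-1.6)·(-2.2) + (2.4)·(3.8) + (-1.6)·(-1.2) + (3.4)·(1.8)) / 4 = 26.4/4 = 6.6
  S[V,V] = ((-2.2)·(-2.2) + (-2.2)·(-2.2) + (3.8)·(3.8) + (-1.2)·(-1.2) + (1.8)·(1.8)) / 4 = 28.8/4 = 7.2
  S = [[7.3, 6.6],
 [6.6, 7.2]].

Step 3 — invert S. det(S) = 7.3·7.2 - (6.6)² = 9.
  S^{-1} = (1/det) · [[d, -b], [-b, a]] = [[0.8, -0.7333],
 [-0.7333, 0.8111]].

Step 4 — quadratic form (x̄ - mu_0)^T · S^{-1} · (x̄ - mu_0):
  S^{-1} · (x̄ - mu_0) = (3.5333, -3.2111),
  (x̄ - mu_0)^T · [...] = (4.6)·(3.5333) + (0.2)·(-3.2111) = 15.6111.

Step 5 — scale by n: T² = 5 · 15.6111 = 78.0556.

T² ≈ 78.0556
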